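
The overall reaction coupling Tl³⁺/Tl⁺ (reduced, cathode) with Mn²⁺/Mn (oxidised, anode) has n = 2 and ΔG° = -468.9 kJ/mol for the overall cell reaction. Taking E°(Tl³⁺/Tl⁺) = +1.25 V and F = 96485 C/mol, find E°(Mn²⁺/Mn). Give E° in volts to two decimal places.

E°cell = −ΔG°/(nF) = −(-468.9×10³)/((2)(96485)) = +2.430 V.
Since Tl³⁺/Tl⁺ is the cathode and Mn²⁺/Mn the anode, E°cell = E°(Tl³⁺/Tl⁺) − E°(Mn²⁺/Mn).
So E°(Mn²⁺/Mn) = E°(Tl³⁺/Tl⁺) − E°cell = (+1.25) − (+2.430) = -1.18 V.

-1.18 V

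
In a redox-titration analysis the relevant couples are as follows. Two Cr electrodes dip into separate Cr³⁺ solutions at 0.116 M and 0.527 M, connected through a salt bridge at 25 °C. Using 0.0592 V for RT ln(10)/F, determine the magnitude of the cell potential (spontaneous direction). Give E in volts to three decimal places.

+0.013 V

For a concentration cell E°cell = 0. The 0.527 M side is the cathode (reduction is favoured where [Cr³⁺] is higher).
With n = 3, E = −(0.0592/3) log([Cr³⁺]ₐₙ/[Cr³⁺]꜀ₐₜ) = −(0.0592/3) log(0.116/0.527) = −(0.0592/3)(-0.657) = +0.013 V.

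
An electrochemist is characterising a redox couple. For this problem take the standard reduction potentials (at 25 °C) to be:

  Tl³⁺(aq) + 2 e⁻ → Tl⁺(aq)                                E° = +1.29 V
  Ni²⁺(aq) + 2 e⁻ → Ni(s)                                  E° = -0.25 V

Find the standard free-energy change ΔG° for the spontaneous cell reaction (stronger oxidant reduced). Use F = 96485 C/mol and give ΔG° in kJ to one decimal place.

Tl³⁺/Tl⁺ (E° = +1.29 V) is the cathode; Ni²⁺/Ni (E° = -0.25 V) is the anode, so E°cell = +1.54 V.
Balancing electrons gives n = 2 (lcm of 2 and 2).
ΔG° = −nFE° = −(2)(96485)(+1.54) = -297,174 J = -297.2 kJ.

-297.2 kJ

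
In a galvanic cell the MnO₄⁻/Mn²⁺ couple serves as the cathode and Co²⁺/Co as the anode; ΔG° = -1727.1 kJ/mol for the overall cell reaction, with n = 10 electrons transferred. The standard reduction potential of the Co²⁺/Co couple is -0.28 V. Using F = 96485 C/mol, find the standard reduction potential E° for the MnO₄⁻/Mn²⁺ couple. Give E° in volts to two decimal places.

E°cell = −ΔG°/(nF) = −(-1727.1×10³)/((10)(96485)) = +1.790 V.
Since MnO₄⁻/Mn²⁺ is the cathode and Co²⁺/Co the anode, E°cell = E°(MnO₄⁻/Mn²⁺) − E°(Co²⁺/Co).
So E°(MnO₄⁻/Mn²⁺) = E°cell + E°(Co²⁺/Co) = +1.790 + (-0.28) = +1.51 V.

+1.51 V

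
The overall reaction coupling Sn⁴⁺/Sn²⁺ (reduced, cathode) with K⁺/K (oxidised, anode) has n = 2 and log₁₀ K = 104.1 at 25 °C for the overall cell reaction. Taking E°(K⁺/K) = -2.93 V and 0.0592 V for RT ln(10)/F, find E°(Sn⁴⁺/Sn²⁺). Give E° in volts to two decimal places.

+0.15 V

E°cell = (0.0592/n)·log K = (0.0592/2)(104.1) = +3.081 V.
Since Sn⁴⁺/Sn²⁺ is the cathode and K⁺/K the anode, E°cell = E°(Sn⁴⁺/Sn²⁺) − E°(K⁺/K).
So E°(Sn⁴⁺/Sn²⁺) = E°cell + E°(K⁺/K) = +3.081 + (-2.93) = +0.15 V.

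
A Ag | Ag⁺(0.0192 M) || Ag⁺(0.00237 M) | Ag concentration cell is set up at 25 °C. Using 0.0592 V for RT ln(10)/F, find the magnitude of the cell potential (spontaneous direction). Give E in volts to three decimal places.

For a concentration cell E°cell = 0. The 0.0192 M side is the cathode (reduction is favoured where [Ag⁺] is higher).
With n = 1, E = −(0.0592/1) log([Ag⁺]ₐₙ/[Ag⁺]꜀ₐₜ) = −(0.0592/1) log(0.00237/0.0192) = −(0.0592/1)(-0.909) = +0.054 V.

+0.054 V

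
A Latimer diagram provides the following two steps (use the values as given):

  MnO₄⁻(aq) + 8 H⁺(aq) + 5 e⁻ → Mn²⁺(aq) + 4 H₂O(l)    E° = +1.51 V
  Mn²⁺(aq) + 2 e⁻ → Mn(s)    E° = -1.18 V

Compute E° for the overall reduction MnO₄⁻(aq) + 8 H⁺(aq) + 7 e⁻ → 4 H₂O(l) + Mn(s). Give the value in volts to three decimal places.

+0.741 V

Adding the free-energy changes (−nFE°) of the two steps gives −n₃FE°₃ = −n₁FE°₁ − n₂FE°₂.
E°₃ = (5×+1.51 + 2×-1.18) / 7 = (+5.190) / 7 = +0.741 V.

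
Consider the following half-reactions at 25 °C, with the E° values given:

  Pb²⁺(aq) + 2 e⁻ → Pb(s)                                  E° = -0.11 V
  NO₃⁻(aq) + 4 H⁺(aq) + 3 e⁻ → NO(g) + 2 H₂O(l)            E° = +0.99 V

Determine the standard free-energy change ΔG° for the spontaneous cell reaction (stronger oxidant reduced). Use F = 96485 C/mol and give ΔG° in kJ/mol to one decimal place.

NO₃⁻/NO (E° = +0.99 V) is the cathode; Pb²⁺/Pb (E° = -0.11 V) is the anode, so E°cell = +1.10 V.
Balancing electrons gives n = 6 (lcm of 3 and 2).
ΔG° = −nFE° = −(6)(96485)(+1.10) = -636,801 J = -636.8 kJ/mol.

-636.8 kJ/mol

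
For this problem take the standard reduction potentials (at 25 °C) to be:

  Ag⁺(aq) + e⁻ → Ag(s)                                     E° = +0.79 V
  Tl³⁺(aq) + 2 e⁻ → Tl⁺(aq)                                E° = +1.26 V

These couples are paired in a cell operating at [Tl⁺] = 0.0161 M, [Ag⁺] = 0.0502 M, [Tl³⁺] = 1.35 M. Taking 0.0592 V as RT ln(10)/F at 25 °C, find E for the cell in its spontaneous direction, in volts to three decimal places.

+0.604 V

Tl³⁺/Tl⁺ is the cathode (higher E°), Ag⁺/Ag the anode: E°cell = +1.26 − (+0.79) = +0.47 V, n = 2.
Overall: Tl³⁺(aq) + 2 Ag(s) → Tl⁺(aq) + 2 Ag⁺(aq)
Q = [Tl⁺]·[Ag⁺]^2 / ([Tl³⁺]); log Q = -4.522.
E = E° − (0.0592/n) log Q = +0.47 − (0.0592/2)(-4.522) = +0.604 V.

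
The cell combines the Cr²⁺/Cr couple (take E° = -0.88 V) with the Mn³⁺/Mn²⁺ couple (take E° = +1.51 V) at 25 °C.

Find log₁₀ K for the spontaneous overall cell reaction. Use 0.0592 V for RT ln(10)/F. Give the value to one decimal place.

Cathode: Mn³⁺/Mn²⁺; anode: Cr²⁺/Cr. E°cell = +2.39 V, n = 2.
log K = nE°cell / 0.0592 = (2)(+2.39) / 0.0592 = 80.7.

80.7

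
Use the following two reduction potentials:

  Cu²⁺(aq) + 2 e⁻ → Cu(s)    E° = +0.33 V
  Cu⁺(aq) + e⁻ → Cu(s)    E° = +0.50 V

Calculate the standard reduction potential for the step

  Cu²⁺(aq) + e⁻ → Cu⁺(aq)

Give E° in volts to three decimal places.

+0.160 V

Sequential free energies add, so n₃E°₃ = n₁E°₁ + n₂E°₂.
With n₃ = 2, and the known step contributing 1×(+0.50) V, the unknown satisfies 1·E° = 2×(+0.33) − 1×(+0.50) = +0.160.
E° = +0.160 / 1 = +0.160 V.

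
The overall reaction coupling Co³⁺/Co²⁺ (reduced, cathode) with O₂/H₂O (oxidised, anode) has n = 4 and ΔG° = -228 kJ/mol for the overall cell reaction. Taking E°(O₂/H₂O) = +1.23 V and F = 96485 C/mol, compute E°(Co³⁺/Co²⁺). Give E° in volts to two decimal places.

+1.82 V

E°cell = −ΔG°/(nF) = −(-228×10³)/((4)(96485)) = +0.591 V.
Since Co³⁺/Co²⁺ is the cathode and O₂/H₂O the anode, E°cell = E°(Co³⁺/Co²⁺) − E°(O₂/H₂O).
So E°(Co³⁺/Co²⁺) = E°cell + E°(O₂/H₂O) = +0.591 + (+1.23) = +1.82 V.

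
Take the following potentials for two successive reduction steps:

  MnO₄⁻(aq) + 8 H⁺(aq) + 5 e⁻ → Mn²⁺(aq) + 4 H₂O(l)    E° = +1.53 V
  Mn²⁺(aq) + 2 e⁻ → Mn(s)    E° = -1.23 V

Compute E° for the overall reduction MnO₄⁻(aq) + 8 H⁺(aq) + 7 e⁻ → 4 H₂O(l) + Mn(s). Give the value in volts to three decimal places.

+0.741 V

Standard free energies of sequential steps add: ΔG°₃ = ΔG°₁ + ΔG°₂, so n₃E°₃ = n₁E°₁ + n₂E°₂.
E°₃ = (5×+1.53 + 2×-1.23) / 7 = (+5.190) / 7 = +0.741 V.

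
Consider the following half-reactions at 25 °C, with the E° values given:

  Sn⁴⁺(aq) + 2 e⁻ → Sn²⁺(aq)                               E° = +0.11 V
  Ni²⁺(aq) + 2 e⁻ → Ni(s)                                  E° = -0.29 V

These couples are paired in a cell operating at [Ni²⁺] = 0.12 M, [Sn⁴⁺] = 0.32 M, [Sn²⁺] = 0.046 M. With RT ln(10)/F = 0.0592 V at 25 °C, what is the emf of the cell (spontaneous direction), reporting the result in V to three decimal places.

+0.452 V

Sn⁴⁺/Sn²⁺ is the cathode (higher E°), Ni²⁺/Ni the anode: E°cell = +0.11 − (-0.29) = +0.40 V, n = 2.
Overall: Sn⁴⁺(aq) + Ni(s) → Sn²⁺(aq) + Ni²⁺(aq)
Q = [Sn²⁺]·[Ni²⁺] / ([Sn⁴⁺]); log Q = -1.763.
E = E° − (0.0592/n) log Q = +0.40 − (0.0592/2)(-1.763) = +0.452 V.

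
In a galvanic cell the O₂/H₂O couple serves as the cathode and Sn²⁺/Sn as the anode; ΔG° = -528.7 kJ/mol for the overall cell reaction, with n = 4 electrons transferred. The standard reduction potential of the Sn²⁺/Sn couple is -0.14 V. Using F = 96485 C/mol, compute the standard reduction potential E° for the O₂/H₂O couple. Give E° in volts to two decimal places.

E°cell = −ΔG°/(nF) = −(-528.7×10³)/((4)(96485)) = +1.370 V.
Since O₂/H₂O is the cathode and Sn²⁺/Sn the anode, E°cell = E°(O₂/H₂O) − E°(Sn²⁺/Sn).
So E°(O₂/H₂O) = E°cell + E°(Sn²⁺/Sn) = +1.370 + (-0.14) = +1.23 V.

+1.23 V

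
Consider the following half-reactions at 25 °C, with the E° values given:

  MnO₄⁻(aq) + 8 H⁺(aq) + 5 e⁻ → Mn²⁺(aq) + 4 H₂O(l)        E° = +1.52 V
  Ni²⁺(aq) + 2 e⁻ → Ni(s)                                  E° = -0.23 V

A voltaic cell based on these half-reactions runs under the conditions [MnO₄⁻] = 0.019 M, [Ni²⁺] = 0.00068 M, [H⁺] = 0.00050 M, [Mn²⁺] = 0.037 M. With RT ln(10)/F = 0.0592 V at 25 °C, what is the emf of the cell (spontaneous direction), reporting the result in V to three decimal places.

MnO₄⁻/Mn²⁺ is the cathode (higher E°), Ni²⁺/Ni the anode: E°cell = +1.52 − (-0.23) = +1.75 V, n = 10.
Overall: 2 MnO₄⁻(aq) + 16 H⁺(aq) + 5 Ni(s) → 2 Mn²⁺(aq) + 8 H₂O(l) + 5 Ni²⁺(aq)
Q = [Mn²⁺]^2·[Ni²⁺]^5 / ([MnO₄⁻]^2·[H⁺]^16); log Q = 37.558.
E = E° − (0.0592/n) log Q = +1.75 − (0.0592/10)(37.558) = +1.528 V.

+1.528 V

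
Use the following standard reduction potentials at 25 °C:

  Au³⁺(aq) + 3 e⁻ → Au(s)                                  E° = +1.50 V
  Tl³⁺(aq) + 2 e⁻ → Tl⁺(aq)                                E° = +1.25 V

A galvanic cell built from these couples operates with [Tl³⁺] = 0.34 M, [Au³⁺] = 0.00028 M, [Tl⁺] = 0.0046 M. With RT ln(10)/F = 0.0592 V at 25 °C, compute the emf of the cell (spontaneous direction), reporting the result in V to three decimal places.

+0.125 V

Au³⁺/Au is the cathode (higher E°), Tl³⁺/Tl⁺ the anode: E°cell = +1.50 − (+1.25) = +0.25 V, n = 6.
Overall: 2 Au³⁺(aq) + 3 Tl⁺(aq) → 2 Au(s) + 3 Tl³⁺(aq)
Q = [Tl³⁺]^3 / ([Au³⁺]^2·[Tl⁺]^3); log Q = 12.712.
E = E° − (0.0592/n) log Q = +0.25 − (0.0592/6)(12.712) = +0.125 V.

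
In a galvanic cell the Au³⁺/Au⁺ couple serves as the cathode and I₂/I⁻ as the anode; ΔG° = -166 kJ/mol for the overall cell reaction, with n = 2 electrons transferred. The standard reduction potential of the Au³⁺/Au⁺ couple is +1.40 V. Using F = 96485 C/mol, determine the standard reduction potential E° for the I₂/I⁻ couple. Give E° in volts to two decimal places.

+0.54 V

E°cell = −ΔG°/(nF) = −(-166×10³)/((2)(96485)) = +0.860 V.
Since Au³⁺/Au⁺ is the cathode and I₂/I⁻ the anode, E°cell = E°(Au³⁺/Au⁺) − E°(I₂/I⁻).
So E°(I₂/I⁻) = E°(Au³⁺/Au⁺) − E°cell = (+1.40) − (+0.860) = +0.54 V.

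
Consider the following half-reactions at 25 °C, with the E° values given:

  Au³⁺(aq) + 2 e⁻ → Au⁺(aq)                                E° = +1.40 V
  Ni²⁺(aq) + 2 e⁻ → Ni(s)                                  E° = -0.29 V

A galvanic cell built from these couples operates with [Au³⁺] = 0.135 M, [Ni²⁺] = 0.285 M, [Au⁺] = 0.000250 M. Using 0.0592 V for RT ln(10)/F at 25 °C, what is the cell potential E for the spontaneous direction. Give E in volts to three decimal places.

Au³⁺/Au⁺ is the cathode (higher E°), Ni²⁺/Ni the anode: E°cell = +1.40 − (-0.29) = +1.69 V, n = 2.
Overall: Au³⁺(aq) + Ni(s) → Au⁺(aq) + Ni²⁺(aq)
Q = [Au⁺]·[Ni²⁺] / ([Au³⁺]); log Q = -3.278.
E = E° − (0.0592/n) log Q = +1.69 − (0.0592/2)(-3.278) = +1.787 V.

+1.787 V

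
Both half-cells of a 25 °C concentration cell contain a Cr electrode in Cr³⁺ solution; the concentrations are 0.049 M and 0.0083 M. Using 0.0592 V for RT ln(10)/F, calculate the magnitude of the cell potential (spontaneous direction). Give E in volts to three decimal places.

+0.015 V

For a concentration cell E°cell = 0. The 0.049 M side is the cathode (reduction is favoured where [Cr³⁺] is higher).
With n = 3, E = −(0.0592/3) log([Cr³⁺]ₐₙ/[Cr³⁺]꜀ₐₜ) = −(0.0592/3) log(0.0083/0.049) = −(0.0592/3)(-0.771) = +0.015 V.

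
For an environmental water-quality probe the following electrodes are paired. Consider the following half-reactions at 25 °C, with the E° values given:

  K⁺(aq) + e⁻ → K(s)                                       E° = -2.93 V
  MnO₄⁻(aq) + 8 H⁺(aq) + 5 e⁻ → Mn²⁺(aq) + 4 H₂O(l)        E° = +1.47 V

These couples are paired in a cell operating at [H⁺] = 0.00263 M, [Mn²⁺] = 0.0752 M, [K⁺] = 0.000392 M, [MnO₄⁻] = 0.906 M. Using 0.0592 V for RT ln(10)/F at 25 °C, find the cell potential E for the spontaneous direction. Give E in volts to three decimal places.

+4.370 V

MnO₄⁻/Mn²⁺ is the cathode (higher E°), K⁺/K the anode: E°cell = +1.47 − (-2.93) = +4.40 V, n = 5.
Overall: MnO₄⁻(aq) + 8 H⁺(aq) + 5 K(s) → Mn²⁺(aq) + 4 H₂O(l) + 5 K⁺(aq)
Q = [Mn²⁺]·[K⁺]^5 / ([MnO₄⁻]·[H⁺]^8); log Q = 2.526.
E = E° − (0.0592/n) log Q = +4.40 − (0.0592/5)(2.526) = +4.370 V.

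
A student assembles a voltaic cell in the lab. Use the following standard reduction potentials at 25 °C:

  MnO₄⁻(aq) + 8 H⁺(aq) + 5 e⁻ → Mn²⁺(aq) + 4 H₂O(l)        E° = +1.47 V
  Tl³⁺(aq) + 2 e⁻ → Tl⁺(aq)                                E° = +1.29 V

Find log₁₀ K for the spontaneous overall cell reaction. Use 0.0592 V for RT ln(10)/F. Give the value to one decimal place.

30.4

Cathode: MnO₄⁻/Mn²⁺; anode: Tl³⁺/Tl⁺. E°cell = +0.18 V, n = 10.
log K = nE°cell / 0.0592 = (10)(+0.18) / 0.0592 = 30.4.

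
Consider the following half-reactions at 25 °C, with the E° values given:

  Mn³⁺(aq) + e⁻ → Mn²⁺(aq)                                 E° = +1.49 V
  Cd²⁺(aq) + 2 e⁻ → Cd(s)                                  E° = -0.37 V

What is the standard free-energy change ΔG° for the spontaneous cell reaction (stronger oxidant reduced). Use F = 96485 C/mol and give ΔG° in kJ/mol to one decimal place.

Mn³⁺/Mn²⁺ (E° = +1.49 V) is the cathode; Cd²⁺/Cd (E° = -0.37 V) is the anode, so E°cell = +1.86 V.
Balancing electrons gives n = 2 (lcm of 1 and 2).
ΔG° = −nFE° = −(2)(96485)(+1.86) = -358,924 J = -358.9 kJ/mol.

-358.9 kJ/mol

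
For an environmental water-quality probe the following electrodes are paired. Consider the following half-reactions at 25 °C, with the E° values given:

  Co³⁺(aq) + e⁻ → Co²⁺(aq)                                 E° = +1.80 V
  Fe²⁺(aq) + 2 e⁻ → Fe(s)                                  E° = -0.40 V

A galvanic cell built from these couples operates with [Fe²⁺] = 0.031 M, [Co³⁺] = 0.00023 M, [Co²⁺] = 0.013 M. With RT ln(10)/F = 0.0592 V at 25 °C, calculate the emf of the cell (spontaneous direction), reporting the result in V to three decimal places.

Co³⁺/Co²⁺ is the cathode (higher E°), Fe²⁺/Fe the anode: E°cell = +1.80 − (-0.40) = +2.20 V, n = 2.
Overall: 2 Co³⁺(aq) + Fe(s) → 2 Co²⁺(aq) + Fe²⁺(aq)
Q = [Co²⁺]^2·[Fe²⁺] / ([Co³⁺]^2); log Q = 1.996.
E = E° − (0.0592/n) log Q = +2.20 − (0.0592/2)(1.996) = +2.141 V.

+2.141 V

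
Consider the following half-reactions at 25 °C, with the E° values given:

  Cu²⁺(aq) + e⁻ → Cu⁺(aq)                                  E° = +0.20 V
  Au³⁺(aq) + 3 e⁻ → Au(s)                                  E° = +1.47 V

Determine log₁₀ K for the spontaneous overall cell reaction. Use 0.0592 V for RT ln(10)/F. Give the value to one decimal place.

64.4

Cathode: Au³⁺/Au; anode: Cu²⁺/Cu⁺. E°cell = +1.27 V, n = 3.
log K = nE°cell / 0.0592 = (3)(+1.27) / 0.0592 = 64.4.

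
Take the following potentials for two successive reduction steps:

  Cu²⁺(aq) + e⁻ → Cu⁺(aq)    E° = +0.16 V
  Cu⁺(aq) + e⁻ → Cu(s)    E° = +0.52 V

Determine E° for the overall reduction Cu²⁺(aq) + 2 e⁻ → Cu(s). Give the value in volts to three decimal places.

Standard free energies of sequential steps add: ΔG°₃ = ΔG°₁ + ΔG°₂, so n₃E°₃ = n₁E°₁ + n₂E°₂.
E°₃ = (1×+0.16 + 1×+0.52) / 2 = (+0.680) / 2 = +0.340 V.

+0.340 V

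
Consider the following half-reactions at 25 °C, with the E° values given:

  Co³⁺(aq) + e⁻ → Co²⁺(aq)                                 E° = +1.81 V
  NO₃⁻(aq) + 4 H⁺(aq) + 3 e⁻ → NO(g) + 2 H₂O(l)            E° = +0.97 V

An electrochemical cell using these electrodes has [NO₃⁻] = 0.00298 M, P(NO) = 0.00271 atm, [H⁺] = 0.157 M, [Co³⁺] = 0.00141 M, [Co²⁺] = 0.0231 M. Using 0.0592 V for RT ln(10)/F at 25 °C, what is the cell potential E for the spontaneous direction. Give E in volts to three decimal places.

Co³⁺/Co²⁺ is the cathode (higher E°), NO₃⁻/NO the anode: E°cell = +1.81 − (+0.97) = +0.84 V, n = 3.
Overall: 3 Co³⁺(aq) + NO(g) + 2 H₂O(l) → 3 Co²⁺(aq) + NO₃⁻(aq) + 4 H⁺(aq)
Q = [Co²⁺]^3·[NO₃⁻]·[H⁺]^4 / ([Co³⁺]^3·P(NO)); log Q = 0.468.
E = E° − (0.0592/n) log Q = +0.84 − (0.0592/3)(0.468) = +0.831 V.

+0.831 V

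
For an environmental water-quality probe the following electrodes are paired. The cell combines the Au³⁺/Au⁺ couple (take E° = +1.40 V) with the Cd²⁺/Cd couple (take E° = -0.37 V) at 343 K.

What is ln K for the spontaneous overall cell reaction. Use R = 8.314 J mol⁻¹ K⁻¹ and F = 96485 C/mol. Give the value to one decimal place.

Cathode: Au³⁺/Au⁺; anode: Cd²⁺/Cd. E°cell = (+1.40) − (-0.37) = +1.77 V, with n = 2.
ΔG° = −nFE° = −RT ln K, so ln K = nFE°/(RT) = (2)(96485)(+1.77) / ((8.314)(343)) = 119.773.

119.8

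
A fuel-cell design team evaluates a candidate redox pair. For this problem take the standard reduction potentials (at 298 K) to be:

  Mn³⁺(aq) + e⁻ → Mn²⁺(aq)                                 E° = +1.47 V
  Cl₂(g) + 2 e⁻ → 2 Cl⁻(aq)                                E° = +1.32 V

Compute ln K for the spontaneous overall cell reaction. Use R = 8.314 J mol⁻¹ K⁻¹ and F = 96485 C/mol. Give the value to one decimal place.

Cathode: Mn³⁺/Mn²⁺; anode: Cl₂/Cl⁻. E°cell = (+1.47) − (+1.32) = +0.15 V, with n = 2.
ΔG° = −nFE° = −RT ln K, so ln K = nFE°/(RT) = (2)(96485)(+0.15) / ((8.314)(298)) = 11.683.

11.7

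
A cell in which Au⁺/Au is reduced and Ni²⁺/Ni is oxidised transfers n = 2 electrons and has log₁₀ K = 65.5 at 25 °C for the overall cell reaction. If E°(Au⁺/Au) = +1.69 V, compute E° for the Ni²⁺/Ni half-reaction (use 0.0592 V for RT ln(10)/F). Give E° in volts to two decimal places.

-0.25 V

E°cell = (0.0592/n)·log K = (0.0592/2)(65.5) = +1.939 V.
Since Au⁺/Au is the cathode and Ni²⁺/Ni the anode, E°cell = E°(Au⁺/Au) − E°(Ni²⁺/Ni).
So E°(Ni²⁺/Ni) = E°(Au⁺/Au) − E°cell = (+1.69) − (+1.939) = -0.25 V.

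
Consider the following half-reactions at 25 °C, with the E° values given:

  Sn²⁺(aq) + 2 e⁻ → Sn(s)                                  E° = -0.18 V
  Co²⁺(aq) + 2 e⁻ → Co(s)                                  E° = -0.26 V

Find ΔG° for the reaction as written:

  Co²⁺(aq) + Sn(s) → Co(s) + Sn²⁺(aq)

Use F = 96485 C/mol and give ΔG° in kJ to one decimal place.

As written, Co²⁺/Co is reduced (cathode) and Sn²⁺/Sn is oxidised (anode), so E°cell = (-0.26) − (-0.18) = -0.08 V.
Balancing electrons gives n = 2.
ΔG° = −nFE° = −(2)(96485)(-0.08) = 15,438 J = +15.4 kJ.

+15.4 kJ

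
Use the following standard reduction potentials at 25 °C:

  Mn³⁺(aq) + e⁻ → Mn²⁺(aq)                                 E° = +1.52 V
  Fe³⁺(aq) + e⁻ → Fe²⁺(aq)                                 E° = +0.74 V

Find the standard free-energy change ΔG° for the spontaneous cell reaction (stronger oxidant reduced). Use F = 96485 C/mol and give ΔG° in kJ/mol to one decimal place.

-75.3 kJ/mol

Mn³⁺/Mn²⁺ (E° = +1.52 V) is the cathode; Fe³⁺/Fe²⁺ (E° = +0.74 V) is the anode, so E°cell = +0.78 V.
Balancing electrons gives n = 1 (lcm of 1 and 1).
ΔG° = −nFE° = −(1)(96485)(+0.78) = -75,258 J = -75.3 kJ/mol.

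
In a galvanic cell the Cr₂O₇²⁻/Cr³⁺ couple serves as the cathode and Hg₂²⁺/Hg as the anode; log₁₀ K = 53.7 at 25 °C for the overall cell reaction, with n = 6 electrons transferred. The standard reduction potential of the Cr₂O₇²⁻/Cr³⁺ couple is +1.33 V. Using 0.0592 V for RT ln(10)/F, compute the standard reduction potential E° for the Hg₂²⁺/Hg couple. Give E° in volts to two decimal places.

+0.80 V

E°cell = (0.0592/n)·log K = (0.0592/6)(53.7) = +0.530 V.
Since Cr₂O₇²⁻/Cr³⁺ is the cathode and Hg₂²⁺/Hg the anode, E°cell = E°(Cr₂O₇²⁻/Cr³⁺) − E°(Hg₂²⁺/Hg).
So E°(Hg₂²⁺/Hg) = E°(Cr₂O₇²⁻/Cr³⁺) − E°cell = (+1.33) − (+0.530) = +0.80 V.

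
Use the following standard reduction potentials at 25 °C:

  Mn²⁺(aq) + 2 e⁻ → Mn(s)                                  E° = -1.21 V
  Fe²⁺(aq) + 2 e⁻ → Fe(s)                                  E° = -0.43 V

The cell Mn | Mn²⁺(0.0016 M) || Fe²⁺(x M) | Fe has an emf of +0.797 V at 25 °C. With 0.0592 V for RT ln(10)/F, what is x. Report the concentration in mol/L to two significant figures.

0.0060 M

Fe²⁺/Fe is the cathode, Mn²⁺/Mn the anode: E°cell = +0.78 V, n = 2.
Overall reaction: Fe²⁺(aq) + Mn(s) → Fe(s) + Mn²⁺(aq); Q = [Mn²⁺]^1/[Fe²⁺]^1.
From E = E° − (0.0592/n) log Q: log Q = (E° − E)·n/0.0592 = (+0.78 − (+0.797))·2/0.0592 = -0.5743.
So 1·log[Fe²⁺] = 1·log(0.0016) − log Q = -2.7959 − (-0.5743) = -2.2216; [Fe²⁺] = 10^(-2.2216) ≈ 0.0060 M.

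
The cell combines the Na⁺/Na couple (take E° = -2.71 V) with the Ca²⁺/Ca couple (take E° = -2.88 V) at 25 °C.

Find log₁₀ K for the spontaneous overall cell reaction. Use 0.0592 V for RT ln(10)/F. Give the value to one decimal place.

5.7

Cathode: Na⁺/Na; anode: Ca²⁺/Ca. E°cell = +0.17 V, n = 2.
log K = nE°cell / 0.0592 = (2)(+0.17) / 0.0592 = 5.7.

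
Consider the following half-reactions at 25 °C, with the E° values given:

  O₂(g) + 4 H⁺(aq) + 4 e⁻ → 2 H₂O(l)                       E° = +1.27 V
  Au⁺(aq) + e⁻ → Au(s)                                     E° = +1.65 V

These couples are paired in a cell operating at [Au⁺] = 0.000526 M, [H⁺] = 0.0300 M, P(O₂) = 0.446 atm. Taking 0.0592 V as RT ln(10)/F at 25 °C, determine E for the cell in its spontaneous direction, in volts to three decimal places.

Au⁺/Au is the cathode (higher E°), O₂/H₂O the anode: E°cell = +1.65 − (+1.27) = +0.38 V, n = 4.
Overall: 4 Au⁺(aq) + 2 H₂O(l) → 4 Au(s) + O₂(g) + 4 H⁺(aq)
Q = P(O₂)·[H⁺]^4 / ([Au⁺]^4); log Q = 6.674.
E = E° − (0.0592/n) log Q = +0.38 − (0.0592/4)(6.674) = +0.281 V.

+0.281 V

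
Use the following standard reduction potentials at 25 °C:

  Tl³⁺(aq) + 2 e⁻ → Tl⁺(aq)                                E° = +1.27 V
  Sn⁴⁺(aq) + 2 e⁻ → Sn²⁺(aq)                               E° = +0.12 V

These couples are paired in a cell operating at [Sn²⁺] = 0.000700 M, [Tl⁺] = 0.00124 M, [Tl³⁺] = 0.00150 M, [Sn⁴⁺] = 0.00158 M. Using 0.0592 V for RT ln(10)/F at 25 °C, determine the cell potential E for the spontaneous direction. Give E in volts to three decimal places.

+1.142 V

Tl³⁺/Tl⁺ is the cathode (higher E°), Sn⁴⁺/Sn²⁺ the anode: E°cell = +1.27 − (+0.12) = +1.15 V, n = 2.
Overall: Tl³⁺(aq) + Sn²⁺(aq) → Tl⁺(aq) + Sn⁴⁺(aq)
Q = [Tl⁺]·[Sn⁴⁺] / ([Tl³⁺]·[Sn²⁺]); log Q = 0.271.
E = E° − (0.0592/n) log Q = +1.15 − (0.0592/2)(0.271) = +1.142 V.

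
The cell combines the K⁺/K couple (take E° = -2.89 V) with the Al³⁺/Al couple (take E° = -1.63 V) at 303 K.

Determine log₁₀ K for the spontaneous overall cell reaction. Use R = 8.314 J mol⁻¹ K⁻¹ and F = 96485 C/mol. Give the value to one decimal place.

Cathode: Al³⁺/Al; anode: K⁺/K. E°cell = (-1.63) − (-2.89) = +1.26 V, with n = 3.
ΔG° = −nFE° = −RT ln K, so ln K = nFE°/(RT) = (3)(96485)(+1.26) / ((8.314)(303)) = 144.777.
log₁₀ K = 144.777 / ln 10 = 62.9.

62.9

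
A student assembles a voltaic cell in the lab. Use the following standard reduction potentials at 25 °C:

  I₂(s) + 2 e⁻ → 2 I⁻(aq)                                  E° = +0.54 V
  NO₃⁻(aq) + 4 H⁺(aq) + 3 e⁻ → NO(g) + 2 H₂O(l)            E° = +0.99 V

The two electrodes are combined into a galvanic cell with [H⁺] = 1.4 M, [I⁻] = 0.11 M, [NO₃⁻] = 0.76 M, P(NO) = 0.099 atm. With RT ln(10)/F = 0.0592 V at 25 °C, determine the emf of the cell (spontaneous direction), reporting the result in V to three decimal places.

NO₃⁻/NO is the cathode (higher E°), I₂/I⁻ the anode: E°cell = +0.99 − (+0.54) = +0.45 V, n = 6.
Overall: 2 NO₃⁻(aq) + 8 H⁺(aq) + 6 I⁻(aq) → 2 NO(g) + 4 H₂O(l) + 3 I₂(s)
Q = P(NO)^2 / ([NO₃⁻]^2·[H⁺]^8·[I⁻]^6); log Q = 2.812.
E = E° − (0.0592/n) log Q = +0.45 − (0.0592/6)(2.812) = +0.422 V.

+0.422 V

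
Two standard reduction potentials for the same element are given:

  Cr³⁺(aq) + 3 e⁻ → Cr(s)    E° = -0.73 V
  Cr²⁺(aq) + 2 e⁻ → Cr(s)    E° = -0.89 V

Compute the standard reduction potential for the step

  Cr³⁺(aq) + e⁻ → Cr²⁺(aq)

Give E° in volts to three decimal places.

Sequential free energies add, so n₃E°₃ = n₁E°₁ + n₂E°₂.
With n₃ = 3, and the known step contributing 2×(-0.89) V, the unknown satisfies 1·E° = 3×(-0.73) − 2×(-0.89) = -0.410.
E° = -0.410 / 1 = -0.410 V.

-0.410 V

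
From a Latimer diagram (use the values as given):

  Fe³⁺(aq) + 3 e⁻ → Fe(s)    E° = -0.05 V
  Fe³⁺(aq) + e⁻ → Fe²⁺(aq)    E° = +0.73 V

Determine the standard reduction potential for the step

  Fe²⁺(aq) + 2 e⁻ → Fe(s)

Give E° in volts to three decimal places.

-0.440 V

Sequential free energies add, so n₃E°₃ = n₁E°₁ + n₂E°₂.
With n₃ = 3, and the known step contributing 1×(+0.73) V, the unknown satisfies 2·E° = 3×(-0.05) − 1×(+0.73) = -0.880.
E° = -0.880 / 2 = -0.440 V.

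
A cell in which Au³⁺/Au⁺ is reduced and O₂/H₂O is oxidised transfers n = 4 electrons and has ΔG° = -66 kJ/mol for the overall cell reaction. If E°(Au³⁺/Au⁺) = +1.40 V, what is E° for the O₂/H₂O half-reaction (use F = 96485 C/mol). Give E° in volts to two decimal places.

+1.23 V

E°cell = −ΔG°/(nF) = −(-66×10³)/((4)(96485)) = +0.171 V.
Since Au³⁺/Au⁺ is the cathode and O₂/H₂O the anode, E°cell = E°(Au³⁺/Au⁺) − E°(O₂/H₂O).
So E°(O₂/H₂O) = E°(Au³⁺/Au⁺) − E°cell = (+1.40) − (+0.171) = +1.23 V.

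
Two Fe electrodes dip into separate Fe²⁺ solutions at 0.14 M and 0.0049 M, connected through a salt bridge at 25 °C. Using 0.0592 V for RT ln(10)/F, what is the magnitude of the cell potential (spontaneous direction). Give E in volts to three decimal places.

For a concentration cell E°cell = 0. The 0.14 M side is the cathode (reduction is favoured where [Fe²⁺] is higher).
With n = 2, E = −(0.0592/2) log([Fe²⁺]ₐₙ/[Fe²⁺]꜀ₐₜ) = −(0.0592/2) log(0.0049/0.14) = −(0.0592/2)(-1.456) = +0.043 V.

+0.043 V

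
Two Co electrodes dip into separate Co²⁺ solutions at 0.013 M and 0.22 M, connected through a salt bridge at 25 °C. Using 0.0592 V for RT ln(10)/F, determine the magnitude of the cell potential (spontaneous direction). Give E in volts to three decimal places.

For a concentration cell E°cell = 0. The 0.22 M side is the cathode (reduction is favoured where [Co²⁺] is higher).
With n = 2, E = −(0.0592/2) log([Co²⁺]ₐₙ/[Co²⁺]꜀ₐₜ) = −(0.0592/2) log(0.013/0.22) = −(0.0592/2)(-1.228) = +0.036 V.

+0.036 V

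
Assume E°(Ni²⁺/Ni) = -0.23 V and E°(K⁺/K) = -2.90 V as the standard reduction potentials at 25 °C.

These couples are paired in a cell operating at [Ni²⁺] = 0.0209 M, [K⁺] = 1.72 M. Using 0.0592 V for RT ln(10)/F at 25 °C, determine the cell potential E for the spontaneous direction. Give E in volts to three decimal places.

+2.606 V

Ni²⁺/Ni is the cathode (higher E°), K⁺/K the anode: E°cell = -0.23 − (-2.90) = +2.67 V, n = 2.
Overall: Ni²⁺(aq) + 2 K(s) → Ni(s) + 2 K⁺(aq)
Q = [K⁺]^2 / ([Ni²⁺]); log Q = 2.151.
E = E° − (0.0592/n) log Q = +2.67 − (0.0592/2)(2.151) = +2.606 V.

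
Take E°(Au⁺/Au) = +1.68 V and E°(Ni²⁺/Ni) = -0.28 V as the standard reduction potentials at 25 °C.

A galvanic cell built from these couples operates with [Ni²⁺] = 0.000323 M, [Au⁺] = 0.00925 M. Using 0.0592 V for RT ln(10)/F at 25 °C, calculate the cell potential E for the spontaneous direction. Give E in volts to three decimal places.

+1.943 V

Au⁺/Au is the cathode (higher E°), Ni²⁺/Ni the anode: E°cell = +1.68 − (-0.28) = +1.96 V, n = 2.
Overall: 2 Au⁺(aq) + Ni(s) → 2 Au(s) + Ni²⁺(aq)
Q = [Ni²⁺] / ([Au⁺]^2); log Q = 0.577.
E = E° − (0.0592/n) log Q = +1.96 − (0.0592/2)(0.577) = +1.943 V.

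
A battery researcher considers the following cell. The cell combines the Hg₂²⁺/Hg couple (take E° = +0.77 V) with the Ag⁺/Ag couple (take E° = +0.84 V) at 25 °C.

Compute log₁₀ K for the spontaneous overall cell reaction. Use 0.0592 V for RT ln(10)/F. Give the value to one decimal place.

Cathode: Ag⁺/Ag; anode: Hg₂²⁺/Hg. E°cell = +0.07 V, n = 2.
log K = nE°cell / 0.0592 = (2)(+0.07) / 0.0592 = 2.4.

2.4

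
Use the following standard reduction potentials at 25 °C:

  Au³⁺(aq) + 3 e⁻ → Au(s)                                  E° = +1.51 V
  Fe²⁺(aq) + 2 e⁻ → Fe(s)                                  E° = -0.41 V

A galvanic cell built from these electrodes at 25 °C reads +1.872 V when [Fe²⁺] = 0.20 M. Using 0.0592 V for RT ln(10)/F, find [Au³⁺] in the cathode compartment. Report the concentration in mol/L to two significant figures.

0.00033 M

Au³⁺/Au is the cathode, Fe²⁺/Fe the anode: E°cell = +1.92 V, n = 6.
Overall reaction: 2 Au³⁺(aq) + 3 Fe(s) → 2 Au(s) + 3 Fe²⁺(aq); Q = [Fe²⁺]^3/[Au³⁺]^2.
From E = E° − (0.0592/n) log Q: log Q = (E° − E)·n/0.0592 = (+1.92 − (+1.872))·6/0.0592 = 4.8649.
So 2·log[Au³⁺] = 3·log(0.2) − log Q = -2.0969 − (4.8649) = -6.9618; log[Au³⁺] = -6.9618 / 2 = -3.4809; [Au³⁺] = 10^(-3.4809) ≈ 0.00033 M.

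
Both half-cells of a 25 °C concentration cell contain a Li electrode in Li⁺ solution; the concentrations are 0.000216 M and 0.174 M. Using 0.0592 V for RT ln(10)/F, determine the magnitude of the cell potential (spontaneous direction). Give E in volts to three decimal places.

+0.172 V

For a concentration cell E°cell = 0. The 0.174 M side is the cathode (reduction is favoured where [Li⁺] is higher).
With n = 1, E = −(0.0592/1) log([Li⁺]ₐₙ/[Li⁺]꜀ₐₜ) = −(0.0592/1) log(0.000216/0.174) = −(0.0592/1)(-2.906) = +0.172 V.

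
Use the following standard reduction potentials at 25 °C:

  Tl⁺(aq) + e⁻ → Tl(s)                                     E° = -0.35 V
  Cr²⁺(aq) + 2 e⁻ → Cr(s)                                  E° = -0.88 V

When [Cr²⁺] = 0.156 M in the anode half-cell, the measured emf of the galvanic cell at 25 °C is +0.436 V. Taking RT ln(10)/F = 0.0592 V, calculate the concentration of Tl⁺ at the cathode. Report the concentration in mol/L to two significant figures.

Tl⁺/Tl is the cathode, Cr²⁺/Cr the anode: E°cell = +0.53 V, n = 2.
Overall reaction: 2 Tl⁺(aq) + Cr(s) → 2 Tl(s) + Cr²⁺(aq); Q = [Cr²⁺]^1/[Tl⁺]^2.
From E = E° − (0.0592/n) log Q: log Q = (E° − E)·n/0.0592 = (+0.53 − (+0.436))·2/0.0592 = 3.1757.
So 2·log[Tl⁺] = 1·log(0.156) − log Q = -0.8069 − (3.1757) = -3.9826; log[Tl⁺] = -3.9826 / 2 = -1.9913; [Tl⁺] = 10^(-1.9913) ≈ 0.010 M.

0.010 M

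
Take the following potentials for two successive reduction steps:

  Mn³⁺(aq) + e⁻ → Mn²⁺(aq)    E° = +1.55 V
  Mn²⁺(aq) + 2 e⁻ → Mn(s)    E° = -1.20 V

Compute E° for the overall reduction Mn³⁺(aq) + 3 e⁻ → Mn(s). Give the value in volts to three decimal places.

-0.283 V

Standard free energies of sequential steps add: ΔG°₃ = ΔG°₁ + ΔG°₂, so n₃E°₃ = n₁E°₁ + n₂E°₂.
E°₃ = (1×+1.55 + 2×-1.20) / 3 = (-0.850) / 3 = -0.283 V.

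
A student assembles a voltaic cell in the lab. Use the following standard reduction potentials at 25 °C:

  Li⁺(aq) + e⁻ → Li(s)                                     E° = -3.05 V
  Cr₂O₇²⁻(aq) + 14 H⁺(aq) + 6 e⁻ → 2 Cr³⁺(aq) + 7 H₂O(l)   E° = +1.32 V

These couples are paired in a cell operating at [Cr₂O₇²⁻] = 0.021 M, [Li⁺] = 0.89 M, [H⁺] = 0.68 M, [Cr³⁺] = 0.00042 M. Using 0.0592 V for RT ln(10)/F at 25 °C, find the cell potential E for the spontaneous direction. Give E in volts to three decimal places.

Cr₂O₇²⁻/Cr³⁺ is the cathode (higher E°), Li⁺/Li the anode: E°cell = +1.32 − (-3.05) = +4.37 V, n = 6.
Overall: Cr₂O₇²⁻(aq) + 14 H⁺(aq) + 6 Li(s) → 2 Cr³⁺(aq) + 7 H₂O(l) + 6 Li⁺(aq)
Q = [Cr³⁺]^2·[Li⁺]^6 / ([Cr₂O₇²⁻]·[H⁺]^14); log Q = -3.035.
E = E° − (0.0592/n) log Q = +4.37 − (0.0592/6)(-3.035) = +4.400 V.

+4.400 V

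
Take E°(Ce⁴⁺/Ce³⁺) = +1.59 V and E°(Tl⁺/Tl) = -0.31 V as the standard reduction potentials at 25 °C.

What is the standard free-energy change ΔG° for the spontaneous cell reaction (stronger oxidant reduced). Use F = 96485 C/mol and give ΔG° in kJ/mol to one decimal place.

Ce⁴⁺/Ce³⁺ (E° = +1.59 V) is the cathode; Tl⁺/Tl (E° = -0.31 V) is the anode, so E°cell = +1.90 V.
Balancing electrons gives n = 1 (lcm of 1 and 1).
ΔG° = −nFE° = −(1)(96485)(+1.90) = -183,322 J = -183.3 kJ/mol.

-183.3 kJ/mol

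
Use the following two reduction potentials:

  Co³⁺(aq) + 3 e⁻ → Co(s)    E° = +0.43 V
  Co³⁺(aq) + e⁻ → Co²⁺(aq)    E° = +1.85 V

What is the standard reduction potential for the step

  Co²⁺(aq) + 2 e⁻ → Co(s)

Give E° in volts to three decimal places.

Sequential free energies add, so n₃E°₃ = n₁E°₁ + n₂E°₂.
With n₃ = 3, and the known step contributing 1×(+1.85) V, the unknown satisfies 2·E° = 3×(+0.43) − 1×(+1.85) = -0.560.
E° = -0.560 / 2 = -0.280 V.

-0.280 V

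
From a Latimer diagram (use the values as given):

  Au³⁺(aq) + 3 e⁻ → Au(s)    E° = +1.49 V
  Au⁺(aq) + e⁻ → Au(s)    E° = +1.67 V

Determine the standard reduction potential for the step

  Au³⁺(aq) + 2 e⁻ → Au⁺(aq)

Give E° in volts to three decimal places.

Sequential free energies add, so n₃E°₃ = n₁E°₁ + n₂E°₂.
With n₃ = 3, and the known step contributing 1×(+1.67) V, the unknown satisfies 2·E° = 3×(+1.49) − 1×(+1.67) = +2.800.
E° = +2.800 / 2 = +1.400 V.

+1.400 V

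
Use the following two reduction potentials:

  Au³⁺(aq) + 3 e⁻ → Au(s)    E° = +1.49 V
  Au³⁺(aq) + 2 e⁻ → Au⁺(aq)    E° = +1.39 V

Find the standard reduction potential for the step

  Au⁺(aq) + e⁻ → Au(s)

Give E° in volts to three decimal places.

Sequential free energies add, so n₃E°₃ = n₁E°₁ + n₂E°₂.
With n₃ = 3, and the known step contributing 2×(+1.39) V, the unknown satisfies 1·E° = 3×(+1.49) − 2×(+1.39) = +1.690.
E° = +1.690 / 1 = +1.690 V.

+1.690 V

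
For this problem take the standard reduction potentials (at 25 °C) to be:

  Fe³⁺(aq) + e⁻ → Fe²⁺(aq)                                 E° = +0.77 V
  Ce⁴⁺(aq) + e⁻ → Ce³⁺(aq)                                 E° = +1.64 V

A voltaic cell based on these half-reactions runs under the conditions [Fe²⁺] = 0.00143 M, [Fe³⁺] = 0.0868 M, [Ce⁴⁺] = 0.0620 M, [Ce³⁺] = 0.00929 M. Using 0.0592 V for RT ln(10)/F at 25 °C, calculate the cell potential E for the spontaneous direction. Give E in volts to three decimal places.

+0.813 V

Ce⁴⁺/Ce³⁺ is the cathode (higher E°), Fe³⁺/Fe²⁺ the anode: E°cell = +1.64 − (+0.77) = +0.87 V, n = 1.
Overall: Ce⁴⁺(aq) + Fe²⁺(aq) → Ce³⁺(aq) + Fe³⁺(aq)
Q = [Ce³⁺]·[Fe³⁺] / ([Ce⁴⁺]·[Fe²⁺]); log Q = 0.959.
E = E° − (0.0592/n) log Q = +0.87 − (0.0592/1)(0.959) = +0.813 V.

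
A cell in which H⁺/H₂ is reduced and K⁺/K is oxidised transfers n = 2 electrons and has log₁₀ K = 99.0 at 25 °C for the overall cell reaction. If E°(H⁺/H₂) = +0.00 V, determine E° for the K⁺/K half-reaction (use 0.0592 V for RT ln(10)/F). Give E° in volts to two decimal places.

E°cell = (0.0592/n)·log K = (0.0592/2)(99.0) = +2.930 V.
Since H⁺/H₂ is the cathode and K⁺/K the anode, E°cell = E°(H⁺/H₂) − E°(K⁺/K).
So E°(K⁺/K) = E°(H⁺/H₂) − E°cell = (+0.00) − (+2.930) = -2.93 V.

-2.93 V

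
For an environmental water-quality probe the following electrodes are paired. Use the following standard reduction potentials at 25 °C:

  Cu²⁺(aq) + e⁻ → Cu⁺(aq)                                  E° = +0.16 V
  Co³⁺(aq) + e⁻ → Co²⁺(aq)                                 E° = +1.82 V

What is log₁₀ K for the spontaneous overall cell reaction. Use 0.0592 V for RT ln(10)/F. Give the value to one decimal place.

28.0

Cathode: Co³⁺/Co²⁺; anode: Cu²⁺/Cu⁺. E°cell = +1.66 V, n = 1.
log K = nE°cell / 0.0592 = (1)(+1.66) / 0.0592 = 28.0.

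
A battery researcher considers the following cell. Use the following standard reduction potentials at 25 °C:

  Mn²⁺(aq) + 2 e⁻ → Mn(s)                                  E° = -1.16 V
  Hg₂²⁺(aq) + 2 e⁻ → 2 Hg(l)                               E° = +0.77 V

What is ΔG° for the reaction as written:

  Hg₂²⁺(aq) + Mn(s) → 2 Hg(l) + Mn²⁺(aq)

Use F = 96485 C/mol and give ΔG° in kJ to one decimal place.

As written, Hg₂²⁺/Hg is reduced (cathode) and Mn²⁺/Mn is oxidised (anode), so E°cell = (+0.77) − (-1.16) = +1.93 V.
Balancing electrons gives n = 2.
ΔG° = −nFE° = −(2)(96485)(+1.93) = -372,432 J = -372.4 kJ.

-372.4 kJ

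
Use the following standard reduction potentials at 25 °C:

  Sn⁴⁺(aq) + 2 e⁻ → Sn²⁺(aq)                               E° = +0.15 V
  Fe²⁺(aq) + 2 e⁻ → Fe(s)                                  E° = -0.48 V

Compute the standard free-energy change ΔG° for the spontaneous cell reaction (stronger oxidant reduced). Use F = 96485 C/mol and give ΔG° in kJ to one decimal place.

Sn⁴⁺/Sn²⁺ (E° = +0.15 V) is the cathode; Fe²⁺/Fe (E° = -0.48 V) is the anode, so E°cell = +0.63 V.
Balancing electrons gives n = 2 (lcm of 2 and 2).
ΔG° = −nFE° = −(2)(96485)(+0.63) = -121,571 J = -121.6 kJ.

-121.6 kJ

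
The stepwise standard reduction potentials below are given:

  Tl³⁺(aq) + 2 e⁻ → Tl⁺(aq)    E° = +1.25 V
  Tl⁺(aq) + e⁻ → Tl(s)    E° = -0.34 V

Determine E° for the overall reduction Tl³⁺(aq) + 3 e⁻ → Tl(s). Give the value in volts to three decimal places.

Standard free energies of sequential steps add: ΔG°₃ = ΔG°₁ + ΔG°₂, so n₃E°₃ = n₁E°₁ + n₂E°₂.
E°₃ = (2×+1.25 + 1×-0.34) / 3 = (+2.160) / 3 = +0.720 V.

+0.720 V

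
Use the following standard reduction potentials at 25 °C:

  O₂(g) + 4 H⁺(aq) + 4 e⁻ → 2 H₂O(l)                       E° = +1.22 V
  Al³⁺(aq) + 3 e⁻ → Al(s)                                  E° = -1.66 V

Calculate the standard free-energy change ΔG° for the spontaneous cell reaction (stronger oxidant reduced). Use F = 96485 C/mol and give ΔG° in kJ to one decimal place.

O₂/H₂O (E° = +1.22 V) is the cathode; Al³⁺/Al (E° = -1.66 V) is the anode, so E°cell = +2.88 V.
Balancing electrons gives n = 12 (lcm of 4 and 3).
ΔG° = −nFE° = −(12)(96485)(+2.88) = -3,334,522 J = -3334.5 kJ.

-3334.5 kJ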